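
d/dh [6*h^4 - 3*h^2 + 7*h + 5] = 24*h^3 - 6*h + 7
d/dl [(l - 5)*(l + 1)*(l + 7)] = 3*l^2 + 6*l - 33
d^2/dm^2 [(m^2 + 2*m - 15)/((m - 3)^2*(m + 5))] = 2/(m^3 - 9*m^2 + 27*m - 27)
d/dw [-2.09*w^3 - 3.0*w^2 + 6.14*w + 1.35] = -6.27*w^2 - 6.0*w + 6.14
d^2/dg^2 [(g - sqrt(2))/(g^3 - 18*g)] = 6*(g*(g^2 - 18)*(-g^2 - g*(g - sqrt(2)) + 6) + 3*(g - sqrt(2))*(g^2 - 6)^2)/(g^3*(g^2 - 18)^3)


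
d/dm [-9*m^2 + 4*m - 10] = 4 - 18*m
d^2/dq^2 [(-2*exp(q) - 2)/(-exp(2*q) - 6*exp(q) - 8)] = 2*(exp(4*q) - 2*exp(3*q) - 30*exp(2*q) - 44*exp(q) + 16)*exp(q)/(exp(6*q) + 18*exp(5*q) + 132*exp(4*q) + 504*exp(3*q) + 1056*exp(2*q) + 1152*exp(q) + 512)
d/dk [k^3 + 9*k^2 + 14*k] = 3*k^2 + 18*k + 14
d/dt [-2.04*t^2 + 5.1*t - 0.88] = 5.1 - 4.08*t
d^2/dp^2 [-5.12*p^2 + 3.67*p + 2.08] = -10.2400000000000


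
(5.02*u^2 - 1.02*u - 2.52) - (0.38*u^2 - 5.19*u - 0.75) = 4.64*u^2 + 4.17*u - 1.77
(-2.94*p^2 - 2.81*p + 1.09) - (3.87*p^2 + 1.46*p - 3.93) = -6.81*p^2 - 4.27*p + 5.02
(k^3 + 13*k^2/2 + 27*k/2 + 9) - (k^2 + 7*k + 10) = k^3 + 11*k^2/2 + 13*k/2 - 1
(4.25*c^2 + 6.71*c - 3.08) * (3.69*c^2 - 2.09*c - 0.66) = 15.6825*c^4 + 15.8774*c^3 - 28.1941*c^2 + 2.0086*c + 2.0328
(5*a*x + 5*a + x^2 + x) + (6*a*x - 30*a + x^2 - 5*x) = 11*a*x - 25*a + 2*x^2 - 4*x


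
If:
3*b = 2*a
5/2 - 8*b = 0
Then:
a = 15/32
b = 5/16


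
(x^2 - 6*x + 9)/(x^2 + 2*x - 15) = (x - 3)/(x + 5)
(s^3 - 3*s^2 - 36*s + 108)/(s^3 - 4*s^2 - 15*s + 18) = (s^2 + 3*s - 18)/(s^2 + 2*s - 3)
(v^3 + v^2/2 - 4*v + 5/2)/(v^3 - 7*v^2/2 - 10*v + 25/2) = (v - 1)/(v - 5)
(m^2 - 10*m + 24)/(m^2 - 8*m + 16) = (m - 6)/(m - 4)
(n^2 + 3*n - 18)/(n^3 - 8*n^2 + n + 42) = (n + 6)/(n^2 - 5*n - 14)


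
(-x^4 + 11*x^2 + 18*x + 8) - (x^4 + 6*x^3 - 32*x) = -2*x^4 - 6*x^3 + 11*x^2 + 50*x + 8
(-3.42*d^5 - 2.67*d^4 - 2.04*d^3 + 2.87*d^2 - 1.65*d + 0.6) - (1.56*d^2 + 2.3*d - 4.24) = -3.42*d^5 - 2.67*d^4 - 2.04*d^3 + 1.31*d^2 - 3.95*d + 4.84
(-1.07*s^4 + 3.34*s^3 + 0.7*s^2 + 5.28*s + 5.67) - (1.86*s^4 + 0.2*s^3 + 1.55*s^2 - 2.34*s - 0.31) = -2.93*s^4 + 3.14*s^3 - 0.85*s^2 + 7.62*s + 5.98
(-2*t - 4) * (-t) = 2*t^2 + 4*t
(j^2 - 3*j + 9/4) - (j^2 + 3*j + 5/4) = 1 - 6*j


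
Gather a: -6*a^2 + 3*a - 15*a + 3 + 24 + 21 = -6*a^2 - 12*a + 48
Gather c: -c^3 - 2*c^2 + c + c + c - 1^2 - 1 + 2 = -c^3 - 2*c^2 + 3*c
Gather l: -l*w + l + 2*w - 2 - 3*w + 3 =l*(1 - w) - w + 1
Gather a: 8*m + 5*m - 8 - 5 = 13*m - 13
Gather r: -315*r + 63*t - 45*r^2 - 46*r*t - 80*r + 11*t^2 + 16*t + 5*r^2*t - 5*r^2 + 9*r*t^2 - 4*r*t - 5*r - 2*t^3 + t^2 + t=r^2*(5*t - 50) + r*(9*t^2 - 50*t - 400) - 2*t^3 + 12*t^2 + 80*t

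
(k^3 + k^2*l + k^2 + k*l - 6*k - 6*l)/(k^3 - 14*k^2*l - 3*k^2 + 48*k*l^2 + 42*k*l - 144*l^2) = (k^3 + k^2*l + k^2 + k*l - 6*k - 6*l)/(k^3 - 14*k^2*l - 3*k^2 + 48*k*l^2 + 42*k*l - 144*l^2)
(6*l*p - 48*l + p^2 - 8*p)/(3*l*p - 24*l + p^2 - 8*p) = (6*l + p)/(3*l + p)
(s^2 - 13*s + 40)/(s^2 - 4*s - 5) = (s - 8)/(s + 1)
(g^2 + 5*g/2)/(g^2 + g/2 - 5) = g/(g - 2)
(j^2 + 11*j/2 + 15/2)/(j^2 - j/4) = 2*(2*j^2 + 11*j + 15)/(j*(4*j - 1))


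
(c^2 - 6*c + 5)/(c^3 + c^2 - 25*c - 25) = (c - 1)/(c^2 + 6*c + 5)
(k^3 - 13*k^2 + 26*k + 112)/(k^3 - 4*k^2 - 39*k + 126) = (k^2 - 6*k - 16)/(k^2 + 3*k - 18)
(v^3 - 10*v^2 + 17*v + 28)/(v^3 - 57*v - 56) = (v^2 - 11*v + 28)/(v^2 - v - 56)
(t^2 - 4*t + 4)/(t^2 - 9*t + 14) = (t - 2)/(t - 7)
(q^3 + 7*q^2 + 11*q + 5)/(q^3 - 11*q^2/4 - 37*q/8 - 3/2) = 8*(q^3 + 7*q^2 + 11*q + 5)/(8*q^3 - 22*q^2 - 37*q - 12)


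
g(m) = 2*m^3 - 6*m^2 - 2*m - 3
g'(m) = 6*m^2 - 12*m - 2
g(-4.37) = -275.75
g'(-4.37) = 165.02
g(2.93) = -10.06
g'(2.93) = 14.35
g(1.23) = -10.82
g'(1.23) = -7.68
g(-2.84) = -91.53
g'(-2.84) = 80.47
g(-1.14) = -11.48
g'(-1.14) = 19.48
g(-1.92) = -35.43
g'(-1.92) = 43.16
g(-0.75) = -5.72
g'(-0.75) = 10.38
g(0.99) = -8.92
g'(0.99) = -8.00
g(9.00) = 951.00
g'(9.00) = 376.00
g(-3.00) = -105.00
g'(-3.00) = 88.00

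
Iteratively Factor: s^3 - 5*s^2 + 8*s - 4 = (s - 2)*(s^2 - 3*s + 2) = (s - 2)^2*(s - 1)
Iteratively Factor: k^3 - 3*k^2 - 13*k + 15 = (k + 3)*(k^2 - 6*k + 5) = (k - 5)*(k + 3)*(k - 1)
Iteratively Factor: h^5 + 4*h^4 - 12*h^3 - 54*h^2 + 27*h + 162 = (h - 3)*(h^4 + 7*h^3 + 9*h^2 - 27*h - 54) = (h - 3)*(h + 3)*(h^3 + 4*h^2 - 3*h - 18) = (h - 3)*(h + 3)^2*(h^2 + h - 6) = (h - 3)*(h - 2)*(h + 3)^2*(h + 3)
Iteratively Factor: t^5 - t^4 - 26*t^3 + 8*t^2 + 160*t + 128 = (t + 2)*(t^4 - 3*t^3 - 20*t^2 + 48*t + 64) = (t - 4)*(t + 2)*(t^3 + t^2 - 16*t - 16) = (t - 4)*(t + 1)*(t + 2)*(t^2 - 16) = (t - 4)^2*(t + 1)*(t + 2)*(t + 4)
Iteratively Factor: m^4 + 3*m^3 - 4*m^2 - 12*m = (m - 2)*(m^3 + 5*m^2 + 6*m) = (m - 2)*(m + 3)*(m^2 + 2*m) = m*(m - 2)*(m + 3)*(m + 2)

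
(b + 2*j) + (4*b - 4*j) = 5*b - 2*j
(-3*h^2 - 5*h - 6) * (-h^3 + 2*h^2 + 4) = 3*h^5 - h^4 - 4*h^3 - 24*h^2 - 20*h - 24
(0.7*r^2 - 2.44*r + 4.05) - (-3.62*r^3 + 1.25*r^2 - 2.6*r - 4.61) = 3.62*r^3 - 0.55*r^2 + 0.16*r + 8.66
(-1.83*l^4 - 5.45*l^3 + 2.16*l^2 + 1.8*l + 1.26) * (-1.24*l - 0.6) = 2.2692*l^5 + 7.856*l^4 + 0.5916*l^3 - 3.528*l^2 - 2.6424*l - 0.756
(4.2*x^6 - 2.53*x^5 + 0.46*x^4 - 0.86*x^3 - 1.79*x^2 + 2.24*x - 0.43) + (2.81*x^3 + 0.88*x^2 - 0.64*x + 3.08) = 4.2*x^6 - 2.53*x^5 + 0.46*x^4 + 1.95*x^3 - 0.91*x^2 + 1.6*x + 2.65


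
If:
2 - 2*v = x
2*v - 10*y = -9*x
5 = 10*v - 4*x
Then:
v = 13/18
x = 5/9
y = 29/45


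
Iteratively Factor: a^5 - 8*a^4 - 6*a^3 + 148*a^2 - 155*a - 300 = (a + 1)*(a^4 - 9*a^3 + 3*a^2 + 145*a - 300) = (a + 1)*(a + 4)*(a^3 - 13*a^2 + 55*a - 75) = (a - 5)*(a + 1)*(a + 4)*(a^2 - 8*a + 15) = (a - 5)*(a - 3)*(a + 1)*(a + 4)*(a - 5)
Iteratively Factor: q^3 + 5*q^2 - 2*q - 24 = (q - 2)*(q^2 + 7*q + 12) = (q - 2)*(q + 3)*(q + 4)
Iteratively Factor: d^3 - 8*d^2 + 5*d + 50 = (d - 5)*(d^2 - 3*d - 10) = (d - 5)*(d + 2)*(d - 5)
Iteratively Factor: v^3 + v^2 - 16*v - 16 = (v + 1)*(v^2 - 16) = (v + 1)*(v + 4)*(v - 4)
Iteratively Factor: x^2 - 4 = (x + 2)*(x - 2)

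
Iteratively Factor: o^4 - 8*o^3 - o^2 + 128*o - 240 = (o + 4)*(o^3 - 12*o^2 + 47*o - 60) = (o - 3)*(o + 4)*(o^2 - 9*o + 20) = (o - 5)*(o - 3)*(o + 4)*(o - 4)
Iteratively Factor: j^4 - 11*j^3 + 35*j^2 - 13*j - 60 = (j - 3)*(j^3 - 8*j^2 + 11*j + 20) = (j - 4)*(j - 3)*(j^2 - 4*j - 5) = (j - 5)*(j - 4)*(j - 3)*(j + 1)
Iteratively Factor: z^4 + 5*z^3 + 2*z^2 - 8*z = (z - 1)*(z^3 + 6*z^2 + 8*z) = (z - 1)*(z + 4)*(z^2 + 2*z) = z*(z - 1)*(z + 4)*(z + 2)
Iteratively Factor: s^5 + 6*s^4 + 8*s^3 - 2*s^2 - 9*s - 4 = (s - 1)*(s^4 + 7*s^3 + 15*s^2 + 13*s + 4) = (s - 1)*(s + 1)*(s^3 + 6*s^2 + 9*s + 4) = (s - 1)*(s + 1)^2*(s^2 + 5*s + 4) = (s - 1)*(s + 1)^3*(s + 4)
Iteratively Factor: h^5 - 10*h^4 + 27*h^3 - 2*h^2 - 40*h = (h - 4)*(h^4 - 6*h^3 + 3*h^2 + 10*h) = h*(h - 4)*(h^3 - 6*h^2 + 3*h + 10) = h*(h - 4)*(h + 1)*(h^2 - 7*h + 10) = h*(h - 5)*(h - 4)*(h + 1)*(h - 2)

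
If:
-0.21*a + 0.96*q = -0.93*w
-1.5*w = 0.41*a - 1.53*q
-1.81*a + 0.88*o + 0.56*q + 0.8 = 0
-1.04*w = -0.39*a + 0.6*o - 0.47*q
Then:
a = 0.89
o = 0.79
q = 0.22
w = -0.02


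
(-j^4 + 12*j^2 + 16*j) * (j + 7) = -j^5 - 7*j^4 + 12*j^3 + 100*j^2 + 112*j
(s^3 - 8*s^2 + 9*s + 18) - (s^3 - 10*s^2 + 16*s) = 2*s^2 - 7*s + 18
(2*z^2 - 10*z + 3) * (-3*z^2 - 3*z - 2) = -6*z^4 + 24*z^3 + 17*z^2 + 11*z - 6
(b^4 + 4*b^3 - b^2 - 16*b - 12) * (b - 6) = b^5 - 2*b^4 - 25*b^3 - 10*b^2 + 84*b + 72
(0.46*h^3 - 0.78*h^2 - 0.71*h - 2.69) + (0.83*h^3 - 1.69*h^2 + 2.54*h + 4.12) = 1.29*h^3 - 2.47*h^2 + 1.83*h + 1.43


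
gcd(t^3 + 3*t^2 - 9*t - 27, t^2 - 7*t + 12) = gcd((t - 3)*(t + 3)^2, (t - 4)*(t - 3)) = t - 3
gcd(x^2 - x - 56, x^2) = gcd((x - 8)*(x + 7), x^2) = 1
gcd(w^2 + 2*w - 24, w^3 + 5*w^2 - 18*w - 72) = w^2 + 2*w - 24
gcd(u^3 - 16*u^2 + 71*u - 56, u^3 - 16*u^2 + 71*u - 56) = u^3 - 16*u^2 + 71*u - 56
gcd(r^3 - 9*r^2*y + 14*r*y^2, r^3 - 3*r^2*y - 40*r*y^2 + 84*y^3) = r^2 - 9*r*y + 14*y^2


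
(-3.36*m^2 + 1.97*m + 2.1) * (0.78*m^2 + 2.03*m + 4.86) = -2.6208*m^4 - 5.2842*m^3 - 10.6925*m^2 + 13.8372*m + 10.206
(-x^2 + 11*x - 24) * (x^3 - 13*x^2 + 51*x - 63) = -x^5 + 24*x^4 - 218*x^3 + 936*x^2 - 1917*x + 1512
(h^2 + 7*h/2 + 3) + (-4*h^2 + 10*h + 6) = -3*h^2 + 27*h/2 + 9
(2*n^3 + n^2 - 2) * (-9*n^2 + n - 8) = -18*n^5 - 7*n^4 - 15*n^3 + 10*n^2 - 2*n + 16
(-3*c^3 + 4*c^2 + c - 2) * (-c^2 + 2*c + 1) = 3*c^5 - 10*c^4 + 4*c^3 + 8*c^2 - 3*c - 2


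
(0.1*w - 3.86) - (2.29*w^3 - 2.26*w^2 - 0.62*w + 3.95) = -2.29*w^3 + 2.26*w^2 + 0.72*w - 7.81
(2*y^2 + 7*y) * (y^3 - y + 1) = 2*y^5 + 7*y^4 - 2*y^3 - 5*y^2 + 7*y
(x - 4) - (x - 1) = -3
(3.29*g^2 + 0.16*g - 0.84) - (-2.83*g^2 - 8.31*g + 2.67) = 6.12*g^2 + 8.47*g - 3.51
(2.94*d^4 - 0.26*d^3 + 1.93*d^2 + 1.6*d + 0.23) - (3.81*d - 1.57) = 2.94*d^4 - 0.26*d^3 + 1.93*d^2 - 2.21*d + 1.8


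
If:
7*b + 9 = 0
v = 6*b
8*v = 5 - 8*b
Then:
No Solution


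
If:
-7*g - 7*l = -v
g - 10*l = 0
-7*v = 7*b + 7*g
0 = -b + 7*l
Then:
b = 0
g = 0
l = 0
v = 0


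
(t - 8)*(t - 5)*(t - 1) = t^3 - 14*t^2 + 53*t - 40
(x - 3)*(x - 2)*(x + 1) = x^3 - 4*x^2 + x + 6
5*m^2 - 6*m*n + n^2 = (-5*m + n)*(-m + n)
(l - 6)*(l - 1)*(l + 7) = l^3 - 43*l + 42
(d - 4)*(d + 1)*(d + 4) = d^3 + d^2 - 16*d - 16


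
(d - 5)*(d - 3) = d^2 - 8*d + 15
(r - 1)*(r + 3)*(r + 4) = r^3 + 6*r^2 + 5*r - 12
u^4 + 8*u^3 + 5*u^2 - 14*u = u*(u - 1)*(u + 2)*(u + 7)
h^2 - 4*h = h*(h - 4)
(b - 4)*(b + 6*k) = b^2 + 6*b*k - 4*b - 24*k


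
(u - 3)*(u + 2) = u^2 - u - 6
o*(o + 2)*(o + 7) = o^3 + 9*o^2 + 14*o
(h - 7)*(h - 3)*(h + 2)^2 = h^4 - 6*h^3 - 15*h^2 + 44*h + 84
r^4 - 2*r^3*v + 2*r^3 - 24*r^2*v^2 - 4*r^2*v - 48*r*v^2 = r*(r + 2)*(r - 6*v)*(r + 4*v)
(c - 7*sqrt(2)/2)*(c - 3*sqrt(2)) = c^2 - 13*sqrt(2)*c/2 + 21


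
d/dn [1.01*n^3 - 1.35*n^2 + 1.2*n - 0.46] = 3.03*n^2 - 2.7*n + 1.2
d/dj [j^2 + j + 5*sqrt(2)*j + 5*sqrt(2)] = 2*j + 1 + 5*sqrt(2)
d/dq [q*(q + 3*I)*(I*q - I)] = 3*I*q^2 - 2*q*(3 + I) + 3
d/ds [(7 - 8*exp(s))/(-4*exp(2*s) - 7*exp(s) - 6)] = (-32*exp(2*s) + 56*exp(s) + 97)*exp(s)/(16*exp(4*s) + 56*exp(3*s) + 97*exp(2*s) + 84*exp(s) + 36)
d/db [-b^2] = -2*b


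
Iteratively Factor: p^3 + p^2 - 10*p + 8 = (p - 2)*(p^2 + 3*p - 4) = (p - 2)*(p + 4)*(p - 1)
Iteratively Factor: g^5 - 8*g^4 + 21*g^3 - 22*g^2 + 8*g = (g - 1)*(g^4 - 7*g^3 + 14*g^2 - 8*g) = (g - 2)*(g - 1)*(g^3 - 5*g^2 + 4*g) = (g - 2)*(g - 1)^2*(g^2 - 4*g) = (g - 4)*(g - 2)*(g - 1)^2*(g)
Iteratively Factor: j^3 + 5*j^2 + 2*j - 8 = (j + 2)*(j^2 + 3*j - 4) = (j + 2)*(j + 4)*(j - 1)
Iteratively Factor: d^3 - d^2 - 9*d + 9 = (d - 3)*(d^2 + 2*d - 3) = (d - 3)*(d - 1)*(d + 3)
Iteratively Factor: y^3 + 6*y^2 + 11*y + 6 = (y + 3)*(y^2 + 3*y + 2) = (y + 1)*(y + 3)*(y + 2)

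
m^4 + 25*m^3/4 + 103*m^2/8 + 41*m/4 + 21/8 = (m + 1/2)*(m + 1)*(m + 7/4)*(m + 3)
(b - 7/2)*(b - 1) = b^2 - 9*b/2 + 7/2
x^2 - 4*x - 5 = (x - 5)*(x + 1)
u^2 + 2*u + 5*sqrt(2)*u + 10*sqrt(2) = (u + 2)*(u + 5*sqrt(2))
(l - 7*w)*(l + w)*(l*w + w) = l^3*w - 6*l^2*w^2 + l^2*w - 7*l*w^3 - 6*l*w^2 - 7*w^3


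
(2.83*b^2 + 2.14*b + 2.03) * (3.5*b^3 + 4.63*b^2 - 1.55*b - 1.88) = 9.905*b^5 + 20.5929*b^4 + 12.6267*b^3 + 0.761499999999999*b^2 - 7.1697*b - 3.8164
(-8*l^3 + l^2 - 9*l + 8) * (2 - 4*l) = 32*l^4 - 20*l^3 + 38*l^2 - 50*l + 16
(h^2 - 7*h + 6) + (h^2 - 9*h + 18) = 2*h^2 - 16*h + 24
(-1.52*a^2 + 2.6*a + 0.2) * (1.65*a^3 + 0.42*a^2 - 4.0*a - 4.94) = -2.508*a^5 + 3.6516*a^4 + 7.502*a^3 - 2.8072*a^2 - 13.644*a - 0.988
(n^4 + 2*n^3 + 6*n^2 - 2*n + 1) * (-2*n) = -2*n^5 - 4*n^4 - 12*n^3 + 4*n^2 - 2*n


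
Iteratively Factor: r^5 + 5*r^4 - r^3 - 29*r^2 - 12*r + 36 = (r - 1)*(r^4 + 6*r^3 + 5*r^2 - 24*r - 36) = (r - 1)*(r + 3)*(r^3 + 3*r^2 - 4*r - 12) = (r - 1)*(r + 2)*(r + 3)*(r^2 + r - 6) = (r - 1)*(r + 2)*(r + 3)^2*(r - 2)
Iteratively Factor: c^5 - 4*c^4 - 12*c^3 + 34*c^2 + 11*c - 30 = (c + 3)*(c^4 - 7*c^3 + 9*c^2 + 7*c - 10) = (c - 5)*(c + 3)*(c^3 - 2*c^2 - c + 2) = (c - 5)*(c - 2)*(c + 3)*(c^2 - 1) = (c - 5)*(c - 2)*(c - 1)*(c + 3)*(c + 1)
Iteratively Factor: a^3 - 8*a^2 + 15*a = (a - 3)*(a^2 - 5*a) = (a - 5)*(a - 3)*(a)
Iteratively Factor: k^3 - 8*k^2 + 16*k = (k - 4)*(k^2 - 4*k) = (k - 4)^2*(k)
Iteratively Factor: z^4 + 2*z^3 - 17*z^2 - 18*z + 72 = (z + 3)*(z^3 - z^2 - 14*z + 24) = (z + 3)*(z + 4)*(z^2 - 5*z + 6) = (z - 2)*(z + 3)*(z + 4)*(z - 3)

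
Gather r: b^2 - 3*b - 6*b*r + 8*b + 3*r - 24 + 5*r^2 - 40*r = b^2 + 5*b + 5*r^2 + r*(-6*b - 37) - 24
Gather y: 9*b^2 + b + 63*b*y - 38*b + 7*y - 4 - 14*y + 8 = 9*b^2 - 37*b + y*(63*b - 7) + 4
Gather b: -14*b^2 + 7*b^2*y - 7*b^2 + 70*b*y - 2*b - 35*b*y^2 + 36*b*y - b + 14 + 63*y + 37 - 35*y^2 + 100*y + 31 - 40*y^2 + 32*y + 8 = b^2*(7*y - 21) + b*(-35*y^2 + 106*y - 3) - 75*y^2 + 195*y + 90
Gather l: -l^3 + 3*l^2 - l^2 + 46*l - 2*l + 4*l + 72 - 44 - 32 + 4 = -l^3 + 2*l^2 + 48*l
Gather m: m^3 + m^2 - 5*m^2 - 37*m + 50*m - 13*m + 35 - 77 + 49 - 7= m^3 - 4*m^2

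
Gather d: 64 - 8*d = 64 - 8*d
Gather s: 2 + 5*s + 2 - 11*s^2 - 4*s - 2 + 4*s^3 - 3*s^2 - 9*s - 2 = 4*s^3 - 14*s^2 - 8*s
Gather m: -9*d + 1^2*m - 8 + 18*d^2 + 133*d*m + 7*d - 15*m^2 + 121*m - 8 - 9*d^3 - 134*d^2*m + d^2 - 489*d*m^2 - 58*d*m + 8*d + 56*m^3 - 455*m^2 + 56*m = -9*d^3 + 19*d^2 + 6*d + 56*m^3 + m^2*(-489*d - 470) + m*(-134*d^2 + 75*d + 178) - 16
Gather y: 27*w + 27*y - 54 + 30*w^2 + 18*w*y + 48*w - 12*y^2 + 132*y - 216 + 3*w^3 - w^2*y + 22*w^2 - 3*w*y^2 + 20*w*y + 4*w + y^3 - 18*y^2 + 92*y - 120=3*w^3 + 52*w^2 + 79*w + y^3 + y^2*(-3*w - 30) + y*(-w^2 + 38*w + 251) - 390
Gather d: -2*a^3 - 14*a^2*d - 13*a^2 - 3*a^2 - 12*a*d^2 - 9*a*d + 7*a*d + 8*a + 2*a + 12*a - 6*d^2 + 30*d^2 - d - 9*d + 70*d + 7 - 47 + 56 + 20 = -2*a^3 - 16*a^2 + 22*a + d^2*(24 - 12*a) + d*(-14*a^2 - 2*a + 60) + 36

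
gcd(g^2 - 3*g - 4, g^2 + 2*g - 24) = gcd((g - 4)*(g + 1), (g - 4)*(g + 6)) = g - 4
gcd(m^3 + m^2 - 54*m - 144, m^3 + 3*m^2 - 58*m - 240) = m^2 - 2*m - 48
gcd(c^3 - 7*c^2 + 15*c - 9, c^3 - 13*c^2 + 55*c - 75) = c - 3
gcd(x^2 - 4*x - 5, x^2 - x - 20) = x - 5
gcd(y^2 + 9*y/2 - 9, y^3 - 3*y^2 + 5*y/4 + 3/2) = y - 3/2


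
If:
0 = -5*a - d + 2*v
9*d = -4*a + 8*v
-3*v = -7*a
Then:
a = 0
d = 0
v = 0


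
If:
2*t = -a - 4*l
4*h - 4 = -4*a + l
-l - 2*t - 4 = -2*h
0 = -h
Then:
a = 16/13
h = 0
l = 12/13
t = -32/13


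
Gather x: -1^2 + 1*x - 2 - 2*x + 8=5 - x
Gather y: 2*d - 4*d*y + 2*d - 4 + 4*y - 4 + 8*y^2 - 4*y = -4*d*y + 4*d + 8*y^2 - 8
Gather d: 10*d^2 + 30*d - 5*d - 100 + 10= 10*d^2 + 25*d - 90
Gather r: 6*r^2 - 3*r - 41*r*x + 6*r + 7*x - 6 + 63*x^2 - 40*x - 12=6*r^2 + r*(3 - 41*x) + 63*x^2 - 33*x - 18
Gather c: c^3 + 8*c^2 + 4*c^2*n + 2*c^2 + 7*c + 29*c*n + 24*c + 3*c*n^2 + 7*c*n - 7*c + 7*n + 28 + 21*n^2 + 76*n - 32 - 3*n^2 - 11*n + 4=c^3 + c^2*(4*n + 10) + c*(3*n^2 + 36*n + 24) + 18*n^2 + 72*n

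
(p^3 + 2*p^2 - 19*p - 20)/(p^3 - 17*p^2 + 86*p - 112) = (p^3 + 2*p^2 - 19*p - 20)/(p^3 - 17*p^2 + 86*p - 112)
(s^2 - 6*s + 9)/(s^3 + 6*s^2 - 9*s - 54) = (s - 3)/(s^2 + 9*s + 18)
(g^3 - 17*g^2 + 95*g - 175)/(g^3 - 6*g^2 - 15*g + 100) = (g - 7)/(g + 4)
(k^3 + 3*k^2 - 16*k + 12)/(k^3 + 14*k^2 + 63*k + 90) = (k^2 - 3*k + 2)/(k^2 + 8*k + 15)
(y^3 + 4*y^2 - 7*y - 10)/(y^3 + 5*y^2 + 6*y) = (y^3 + 4*y^2 - 7*y - 10)/(y*(y^2 + 5*y + 6))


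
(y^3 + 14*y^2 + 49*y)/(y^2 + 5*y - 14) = y*(y + 7)/(y - 2)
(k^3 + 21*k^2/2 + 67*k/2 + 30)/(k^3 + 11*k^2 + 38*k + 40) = (k + 3/2)/(k + 2)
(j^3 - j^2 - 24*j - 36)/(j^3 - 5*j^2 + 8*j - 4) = (j^3 - j^2 - 24*j - 36)/(j^3 - 5*j^2 + 8*j - 4)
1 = 1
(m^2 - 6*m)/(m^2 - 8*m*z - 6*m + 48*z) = m/(m - 8*z)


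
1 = 1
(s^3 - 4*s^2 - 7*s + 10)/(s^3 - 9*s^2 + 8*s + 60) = (s - 1)/(s - 6)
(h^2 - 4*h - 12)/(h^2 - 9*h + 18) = (h + 2)/(h - 3)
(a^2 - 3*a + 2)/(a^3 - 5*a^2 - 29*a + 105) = (a^2 - 3*a + 2)/(a^3 - 5*a^2 - 29*a + 105)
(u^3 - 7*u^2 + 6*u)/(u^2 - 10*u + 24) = u*(u - 1)/(u - 4)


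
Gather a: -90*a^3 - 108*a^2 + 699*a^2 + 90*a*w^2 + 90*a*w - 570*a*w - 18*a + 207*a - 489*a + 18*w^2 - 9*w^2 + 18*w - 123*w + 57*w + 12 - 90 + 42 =-90*a^3 + 591*a^2 + a*(90*w^2 - 480*w - 300) + 9*w^2 - 48*w - 36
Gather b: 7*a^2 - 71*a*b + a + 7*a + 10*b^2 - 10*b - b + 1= 7*a^2 + 8*a + 10*b^2 + b*(-71*a - 11) + 1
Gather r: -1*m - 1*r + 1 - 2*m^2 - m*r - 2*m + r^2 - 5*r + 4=-2*m^2 - 3*m + r^2 + r*(-m - 6) + 5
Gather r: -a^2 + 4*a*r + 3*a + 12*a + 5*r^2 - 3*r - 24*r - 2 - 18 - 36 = -a^2 + 15*a + 5*r^2 + r*(4*a - 27) - 56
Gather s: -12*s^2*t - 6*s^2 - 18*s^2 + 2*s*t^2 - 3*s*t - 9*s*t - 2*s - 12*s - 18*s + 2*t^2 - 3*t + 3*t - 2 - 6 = s^2*(-12*t - 24) + s*(2*t^2 - 12*t - 32) + 2*t^2 - 8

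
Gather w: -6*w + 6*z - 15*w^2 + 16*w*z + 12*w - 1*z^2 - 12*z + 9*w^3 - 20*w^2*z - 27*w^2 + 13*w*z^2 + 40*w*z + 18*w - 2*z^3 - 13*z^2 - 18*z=9*w^3 + w^2*(-20*z - 42) + w*(13*z^2 + 56*z + 24) - 2*z^3 - 14*z^2 - 24*z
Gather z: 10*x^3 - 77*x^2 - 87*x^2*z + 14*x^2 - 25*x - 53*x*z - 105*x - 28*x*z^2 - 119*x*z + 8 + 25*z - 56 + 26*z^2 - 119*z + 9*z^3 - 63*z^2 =10*x^3 - 63*x^2 - 130*x + 9*z^3 + z^2*(-28*x - 37) + z*(-87*x^2 - 172*x - 94) - 48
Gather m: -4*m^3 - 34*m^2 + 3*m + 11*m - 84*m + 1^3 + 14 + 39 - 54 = -4*m^3 - 34*m^2 - 70*m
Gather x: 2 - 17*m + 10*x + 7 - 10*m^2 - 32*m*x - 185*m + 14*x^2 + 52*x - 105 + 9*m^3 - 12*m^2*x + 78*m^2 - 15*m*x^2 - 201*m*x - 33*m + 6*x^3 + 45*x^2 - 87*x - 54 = 9*m^3 + 68*m^2 - 235*m + 6*x^3 + x^2*(59 - 15*m) + x*(-12*m^2 - 233*m - 25) - 150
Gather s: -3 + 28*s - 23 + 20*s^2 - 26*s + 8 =20*s^2 + 2*s - 18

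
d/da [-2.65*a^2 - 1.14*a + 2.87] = -5.3*a - 1.14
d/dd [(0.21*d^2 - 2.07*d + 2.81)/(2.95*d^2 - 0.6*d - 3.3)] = (5.9805*d^2 - 17.965*d + 8.517)/(8.7025*d^4 - 3.54*d^3 - 19.11*d^2 + 3.96*d + 10.89)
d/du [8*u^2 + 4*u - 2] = 16*u + 4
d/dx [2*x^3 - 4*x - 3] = 6*x^2 - 4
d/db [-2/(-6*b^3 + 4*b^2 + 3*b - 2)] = 2*(-18*b^2 + 8*b + 3)/(6*b^3 - 4*b^2 - 3*b + 2)^2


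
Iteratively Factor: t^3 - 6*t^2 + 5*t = (t)*(t^2 - 6*t + 5) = t*(t - 5)*(t - 1)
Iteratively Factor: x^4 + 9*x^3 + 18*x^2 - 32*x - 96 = (x + 4)*(x^3 + 5*x^2 - 2*x - 24) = (x + 3)*(x + 4)*(x^2 + 2*x - 8) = (x - 2)*(x + 3)*(x + 4)*(x + 4)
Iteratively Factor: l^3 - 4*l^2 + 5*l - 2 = (l - 1)*(l^2 - 3*l + 2) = (l - 2)*(l - 1)*(l - 1)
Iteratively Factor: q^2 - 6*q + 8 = (q - 2)*(q - 4)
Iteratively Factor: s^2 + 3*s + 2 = (s + 2)*(s + 1)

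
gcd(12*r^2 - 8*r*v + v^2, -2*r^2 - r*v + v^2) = 2*r - v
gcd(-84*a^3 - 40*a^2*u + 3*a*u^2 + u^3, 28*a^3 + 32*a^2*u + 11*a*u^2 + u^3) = 14*a^2 + 9*a*u + u^2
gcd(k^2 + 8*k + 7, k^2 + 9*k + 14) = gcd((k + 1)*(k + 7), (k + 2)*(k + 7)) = k + 7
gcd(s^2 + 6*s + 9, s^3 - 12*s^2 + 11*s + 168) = s + 3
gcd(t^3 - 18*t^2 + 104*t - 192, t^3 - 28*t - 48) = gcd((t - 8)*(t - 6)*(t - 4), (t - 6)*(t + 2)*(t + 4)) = t - 6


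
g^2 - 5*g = g*(g - 5)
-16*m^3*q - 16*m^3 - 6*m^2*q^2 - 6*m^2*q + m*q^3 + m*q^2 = (-8*m + q)*(2*m + q)*(m*q + m)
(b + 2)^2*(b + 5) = b^3 + 9*b^2 + 24*b + 20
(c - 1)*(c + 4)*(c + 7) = c^3 + 10*c^2 + 17*c - 28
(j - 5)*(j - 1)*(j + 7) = j^3 + j^2 - 37*j + 35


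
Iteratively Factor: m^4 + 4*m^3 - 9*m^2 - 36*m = (m)*(m^3 + 4*m^2 - 9*m - 36) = m*(m - 3)*(m^2 + 7*m + 12) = m*(m - 3)*(m + 3)*(m + 4)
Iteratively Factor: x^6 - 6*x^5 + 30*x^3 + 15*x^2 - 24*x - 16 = (x + 1)*(x^5 - 7*x^4 + 7*x^3 + 23*x^2 - 8*x - 16) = (x + 1)^2*(x^4 - 8*x^3 + 15*x^2 + 8*x - 16) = (x + 1)^3*(x^3 - 9*x^2 + 24*x - 16) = (x - 4)*(x + 1)^3*(x^2 - 5*x + 4) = (x - 4)^2*(x + 1)^3*(x - 1)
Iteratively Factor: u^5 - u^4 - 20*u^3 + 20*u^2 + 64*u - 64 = (u - 2)*(u^4 + u^3 - 18*u^2 - 16*u + 32) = (u - 2)*(u + 2)*(u^3 - u^2 - 16*u + 16) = (u - 2)*(u - 1)*(u + 2)*(u^2 - 16) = (u - 4)*(u - 2)*(u - 1)*(u + 2)*(u + 4)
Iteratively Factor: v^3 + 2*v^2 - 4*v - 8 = (v + 2)*(v^2 - 4) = (v + 2)^2*(v - 2)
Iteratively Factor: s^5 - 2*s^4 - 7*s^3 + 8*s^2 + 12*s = (s + 1)*(s^4 - 3*s^3 - 4*s^2 + 12*s) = (s - 2)*(s + 1)*(s^3 - s^2 - 6*s) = (s - 3)*(s - 2)*(s + 1)*(s^2 + 2*s) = (s - 3)*(s - 2)*(s + 1)*(s + 2)*(s)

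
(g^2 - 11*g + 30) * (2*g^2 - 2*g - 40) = 2*g^4 - 24*g^3 + 42*g^2 + 380*g - 1200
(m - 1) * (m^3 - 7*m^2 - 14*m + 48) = m^4 - 8*m^3 - 7*m^2 + 62*m - 48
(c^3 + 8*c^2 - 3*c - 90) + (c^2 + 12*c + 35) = c^3 + 9*c^2 + 9*c - 55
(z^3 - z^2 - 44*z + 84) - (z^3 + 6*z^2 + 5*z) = -7*z^2 - 49*z + 84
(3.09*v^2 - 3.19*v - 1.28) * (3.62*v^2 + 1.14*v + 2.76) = 11.1858*v^4 - 8.0252*v^3 + 0.2582*v^2 - 10.2636*v - 3.5328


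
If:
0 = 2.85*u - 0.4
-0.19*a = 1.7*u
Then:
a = -1.26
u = 0.14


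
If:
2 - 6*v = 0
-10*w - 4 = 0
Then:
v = 1/3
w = -2/5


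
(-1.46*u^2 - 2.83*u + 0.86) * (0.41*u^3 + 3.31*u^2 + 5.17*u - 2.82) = -0.5986*u^5 - 5.9929*u^4 - 16.5629*u^3 - 7.6673*u^2 + 12.4268*u - 2.4252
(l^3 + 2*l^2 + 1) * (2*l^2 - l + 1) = 2*l^5 + 3*l^4 - l^3 + 4*l^2 - l + 1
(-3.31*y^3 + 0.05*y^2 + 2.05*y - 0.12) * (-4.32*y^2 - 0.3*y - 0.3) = 14.2992*y^5 + 0.777*y^4 - 7.878*y^3 - 0.1116*y^2 - 0.579*y + 0.036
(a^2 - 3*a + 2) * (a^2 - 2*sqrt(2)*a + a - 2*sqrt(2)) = a^4 - 2*sqrt(2)*a^3 - 2*a^3 - a^2 + 4*sqrt(2)*a^2 + 2*a + 2*sqrt(2)*a - 4*sqrt(2)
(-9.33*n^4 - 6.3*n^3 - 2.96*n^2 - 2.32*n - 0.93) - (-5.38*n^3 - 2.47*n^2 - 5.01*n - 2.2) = -9.33*n^4 - 0.92*n^3 - 0.49*n^2 + 2.69*n + 1.27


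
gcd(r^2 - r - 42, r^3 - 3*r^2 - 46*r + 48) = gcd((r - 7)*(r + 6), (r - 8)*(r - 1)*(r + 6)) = r + 6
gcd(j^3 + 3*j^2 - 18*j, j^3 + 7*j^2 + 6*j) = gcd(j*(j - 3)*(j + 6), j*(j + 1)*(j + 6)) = j^2 + 6*j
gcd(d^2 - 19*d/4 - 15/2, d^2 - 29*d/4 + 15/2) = d - 6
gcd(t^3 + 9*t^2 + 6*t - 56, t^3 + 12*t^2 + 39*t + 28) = t^2 + 11*t + 28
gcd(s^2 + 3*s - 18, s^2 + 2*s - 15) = s - 3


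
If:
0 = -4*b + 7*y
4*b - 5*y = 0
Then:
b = 0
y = 0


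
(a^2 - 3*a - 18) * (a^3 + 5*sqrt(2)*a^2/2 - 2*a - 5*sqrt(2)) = a^5 - 3*a^4 + 5*sqrt(2)*a^4/2 - 20*a^3 - 15*sqrt(2)*a^3/2 - 50*sqrt(2)*a^2 + 6*a^2 + 15*sqrt(2)*a + 36*a + 90*sqrt(2)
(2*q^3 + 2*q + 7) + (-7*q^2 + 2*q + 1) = 2*q^3 - 7*q^2 + 4*q + 8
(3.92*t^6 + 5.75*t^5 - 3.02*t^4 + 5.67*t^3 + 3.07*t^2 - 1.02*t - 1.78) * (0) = 0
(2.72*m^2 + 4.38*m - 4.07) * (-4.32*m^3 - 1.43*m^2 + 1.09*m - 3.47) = -11.7504*m^5 - 22.8112*m^4 + 14.2838*m^3 + 1.1559*m^2 - 19.6349*m + 14.1229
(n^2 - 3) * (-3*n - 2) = -3*n^3 - 2*n^2 + 9*n + 6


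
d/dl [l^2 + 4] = 2*l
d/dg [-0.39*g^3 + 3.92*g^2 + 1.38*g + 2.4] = -1.17*g^2 + 7.84*g + 1.38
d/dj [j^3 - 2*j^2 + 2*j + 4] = 3*j^2 - 4*j + 2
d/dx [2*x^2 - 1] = 4*x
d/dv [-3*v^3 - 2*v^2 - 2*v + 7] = -9*v^2 - 4*v - 2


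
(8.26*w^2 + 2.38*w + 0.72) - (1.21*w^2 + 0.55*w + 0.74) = 7.05*w^2 + 1.83*w - 0.02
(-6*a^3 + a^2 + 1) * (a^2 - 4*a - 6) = -6*a^5 + 25*a^4 + 32*a^3 - 5*a^2 - 4*a - 6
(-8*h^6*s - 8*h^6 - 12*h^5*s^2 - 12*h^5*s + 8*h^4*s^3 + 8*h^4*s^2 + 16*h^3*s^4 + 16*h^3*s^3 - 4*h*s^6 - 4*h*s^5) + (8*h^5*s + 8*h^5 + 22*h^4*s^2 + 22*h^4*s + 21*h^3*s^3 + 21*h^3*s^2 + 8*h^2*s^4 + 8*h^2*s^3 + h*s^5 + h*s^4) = -8*h^6*s - 8*h^6 - 12*h^5*s^2 - 4*h^5*s + 8*h^5 + 8*h^4*s^3 + 30*h^4*s^2 + 22*h^4*s + 16*h^3*s^4 + 37*h^3*s^3 + 21*h^3*s^2 + 8*h^2*s^4 + 8*h^2*s^3 - 4*h*s^6 - 3*h*s^5 + h*s^4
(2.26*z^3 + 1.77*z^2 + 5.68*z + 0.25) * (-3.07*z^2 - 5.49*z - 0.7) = -6.9382*z^5 - 17.8413*z^4 - 28.7369*z^3 - 33.1897*z^2 - 5.3485*z - 0.175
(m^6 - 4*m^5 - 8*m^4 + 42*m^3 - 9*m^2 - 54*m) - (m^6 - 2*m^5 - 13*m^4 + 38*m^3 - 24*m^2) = -2*m^5 + 5*m^4 + 4*m^3 + 15*m^2 - 54*m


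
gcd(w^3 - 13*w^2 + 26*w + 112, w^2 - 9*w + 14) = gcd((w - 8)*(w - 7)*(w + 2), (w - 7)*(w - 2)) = w - 7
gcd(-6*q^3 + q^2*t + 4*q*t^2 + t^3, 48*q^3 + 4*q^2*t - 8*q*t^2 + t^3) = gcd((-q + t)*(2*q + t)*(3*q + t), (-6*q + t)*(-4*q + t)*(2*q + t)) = 2*q + t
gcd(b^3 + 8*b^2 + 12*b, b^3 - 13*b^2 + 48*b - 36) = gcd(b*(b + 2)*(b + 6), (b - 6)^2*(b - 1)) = 1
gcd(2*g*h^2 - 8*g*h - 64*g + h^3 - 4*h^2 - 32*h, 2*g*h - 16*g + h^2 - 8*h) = 2*g*h - 16*g + h^2 - 8*h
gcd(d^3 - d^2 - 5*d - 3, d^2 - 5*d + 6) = d - 3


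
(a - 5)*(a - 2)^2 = a^3 - 9*a^2 + 24*a - 20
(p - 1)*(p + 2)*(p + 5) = p^3 + 6*p^2 + 3*p - 10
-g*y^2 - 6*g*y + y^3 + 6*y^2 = y*(-g + y)*(y + 6)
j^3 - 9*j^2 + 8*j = j*(j - 8)*(j - 1)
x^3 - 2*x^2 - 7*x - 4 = (x - 4)*(x + 1)^2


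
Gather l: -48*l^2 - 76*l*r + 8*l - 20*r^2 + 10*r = -48*l^2 + l*(8 - 76*r) - 20*r^2 + 10*r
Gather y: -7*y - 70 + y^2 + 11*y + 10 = y^2 + 4*y - 60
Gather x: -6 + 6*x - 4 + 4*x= 10*x - 10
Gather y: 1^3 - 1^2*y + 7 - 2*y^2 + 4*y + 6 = -2*y^2 + 3*y + 14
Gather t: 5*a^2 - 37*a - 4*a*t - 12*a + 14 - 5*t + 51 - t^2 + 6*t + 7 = 5*a^2 - 49*a - t^2 + t*(1 - 4*a) + 72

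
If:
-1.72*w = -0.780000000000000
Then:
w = 0.45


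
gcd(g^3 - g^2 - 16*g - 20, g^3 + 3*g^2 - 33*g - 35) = g - 5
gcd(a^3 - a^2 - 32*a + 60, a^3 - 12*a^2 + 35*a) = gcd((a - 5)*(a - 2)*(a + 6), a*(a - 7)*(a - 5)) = a - 5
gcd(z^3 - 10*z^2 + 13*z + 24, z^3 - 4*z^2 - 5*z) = z + 1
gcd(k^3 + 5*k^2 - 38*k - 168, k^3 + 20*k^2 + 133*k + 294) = k + 7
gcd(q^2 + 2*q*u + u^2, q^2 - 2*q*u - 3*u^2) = q + u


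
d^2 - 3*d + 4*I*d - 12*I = (d - 3)*(d + 4*I)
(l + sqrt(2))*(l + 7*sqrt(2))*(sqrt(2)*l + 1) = sqrt(2)*l^3 + 17*l^2 + 22*sqrt(2)*l + 14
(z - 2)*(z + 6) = z^2 + 4*z - 12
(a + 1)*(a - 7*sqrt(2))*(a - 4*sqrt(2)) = a^3 - 11*sqrt(2)*a^2 + a^2 - 11*sqrt(2)*a + 56*a + 56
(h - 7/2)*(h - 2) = h^2 - 11*h/2 + 7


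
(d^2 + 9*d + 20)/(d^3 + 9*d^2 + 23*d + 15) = (d + 4)/(d^2 + 4*d + 3)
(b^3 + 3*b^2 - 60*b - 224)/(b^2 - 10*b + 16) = (b^2 + 11*b + 28)/(b - 2)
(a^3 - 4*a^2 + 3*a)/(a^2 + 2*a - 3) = a*(a - 3)/(a + 3)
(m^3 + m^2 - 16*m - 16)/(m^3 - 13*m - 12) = (m + 4)/(m + 3)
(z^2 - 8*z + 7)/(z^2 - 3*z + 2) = (z - 7)/(z - 2)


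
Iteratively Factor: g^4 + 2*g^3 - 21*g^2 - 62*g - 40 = (g - 5)*(g^3 + 7*g^2 + 14*g + 8) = (g - 5)*(g + 4)*(g^2 + 3*g + 2) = (g - 5)*(g + 1)*(g + 4)*(g + 2)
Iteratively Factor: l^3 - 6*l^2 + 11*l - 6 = (l - 3)*(l^2 - 3*l + 2) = (l - 3)*(l - 2)*(l - 1)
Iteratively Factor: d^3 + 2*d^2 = (d)*(d^2 + 2*d) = d^2*(d + 2)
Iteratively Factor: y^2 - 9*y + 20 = (y - 4)*(y - 5)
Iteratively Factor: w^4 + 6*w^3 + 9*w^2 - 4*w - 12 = (w + 2)*(w^3 + 4*w^2 + w - 6) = (w + 2)*(w + 3)*(w^2 + w - 2) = (w + 2)^2*(w + 3)*(w - 1)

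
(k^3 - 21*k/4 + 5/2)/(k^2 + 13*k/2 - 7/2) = (k^2 + k/2 - 5)/(k + 7)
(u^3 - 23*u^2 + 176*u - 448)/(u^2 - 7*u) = u - 16 + 64/u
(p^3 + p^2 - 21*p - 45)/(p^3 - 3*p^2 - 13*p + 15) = (p + 3)/(p - 1)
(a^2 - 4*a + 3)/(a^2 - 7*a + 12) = (a - 1)/(a - 4)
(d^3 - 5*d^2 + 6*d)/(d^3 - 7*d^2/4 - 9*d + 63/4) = 4*d*(d - 2)/(4*d^2 + 5*d - 21)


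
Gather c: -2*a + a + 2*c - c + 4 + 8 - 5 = -a + c + 7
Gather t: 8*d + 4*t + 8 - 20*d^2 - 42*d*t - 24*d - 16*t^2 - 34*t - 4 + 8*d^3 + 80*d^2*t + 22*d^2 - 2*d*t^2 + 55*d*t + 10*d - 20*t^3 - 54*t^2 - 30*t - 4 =8*d^3 + 2*d^2 - 6*d - 20*t^3 + t^2*(-2*d - 70) + t*(80*d^2 + 13*d - 60)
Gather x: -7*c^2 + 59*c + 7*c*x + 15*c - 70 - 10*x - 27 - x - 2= -7*c^2 + 74*c + x*(7*c - 11) - 99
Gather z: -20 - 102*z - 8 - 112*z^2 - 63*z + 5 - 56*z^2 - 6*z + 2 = -168*z^2 - 171*z - 21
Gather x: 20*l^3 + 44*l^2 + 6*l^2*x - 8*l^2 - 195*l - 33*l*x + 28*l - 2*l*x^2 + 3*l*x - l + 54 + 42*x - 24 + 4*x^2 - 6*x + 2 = 20*l^3 + 36*l^2 - 168*l + x^2*(4 - 2*l) + x*(6*l^2 - 30*l + 36) + 32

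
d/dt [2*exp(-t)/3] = -2*exp(-t)/3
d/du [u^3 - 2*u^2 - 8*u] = 3*u^2 - 4*u - 8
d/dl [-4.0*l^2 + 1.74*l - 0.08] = 1.74 - 8.0*l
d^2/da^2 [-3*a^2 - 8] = -6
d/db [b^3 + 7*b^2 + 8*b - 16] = 3*b^2 + 14*b + 8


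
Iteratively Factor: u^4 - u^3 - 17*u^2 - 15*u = (u - 5)*(u^3 + 4*u^2 + 3*u) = (u - 5)*(u + 1)*(u^2 + 3*u) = (u - 5)*(u + 1)*(u + 3)*(u)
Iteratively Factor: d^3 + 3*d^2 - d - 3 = (d - 1)*(d^2 + 4*d + 3) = (d - 1)*(d + 1)*(d + 3)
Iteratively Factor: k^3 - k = (k - 1)*(k^2 + k) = (k - 1)*(k + 1)*(k)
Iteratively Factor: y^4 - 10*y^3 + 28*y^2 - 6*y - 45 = (y - 5)*(y^3 - 5*y^2 + 3*y + 9) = (y - 5)*(y + 1)*(y^2 - 6*y + 9) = (y - 5)*(y - 3)*(y + 1)*(y - 3)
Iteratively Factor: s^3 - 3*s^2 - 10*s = (s)*(s^2 - 3*s - 10) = s*(s + 2)*(s - 5)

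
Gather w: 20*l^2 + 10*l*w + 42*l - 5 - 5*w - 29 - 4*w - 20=20*l^2 + 42*l + w*(10*l - 9) - 54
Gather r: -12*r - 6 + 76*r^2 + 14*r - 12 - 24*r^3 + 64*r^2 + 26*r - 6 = -24*r^3 + 140*r^2 + 28*r - 24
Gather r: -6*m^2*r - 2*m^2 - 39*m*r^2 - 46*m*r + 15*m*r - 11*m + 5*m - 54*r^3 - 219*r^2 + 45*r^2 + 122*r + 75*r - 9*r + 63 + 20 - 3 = -2*m^2 - 6*m - 54*r^3 + r^2*(-39*m - 174) + r*(-6*m^2 - 31*m + 188) + 80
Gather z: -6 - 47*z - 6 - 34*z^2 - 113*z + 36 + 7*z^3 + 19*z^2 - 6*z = 7*z^3 - 15*z^2 - 166*z + 24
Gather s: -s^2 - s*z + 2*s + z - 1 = -s^2 + s*(2 - z) + z - 1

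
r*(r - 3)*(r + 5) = r^3 + 2*r^2 - 15*r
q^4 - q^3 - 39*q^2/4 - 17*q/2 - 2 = (q - 4)*(q + 1/2)^2*(q + 2)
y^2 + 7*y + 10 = (y + 2)*(y + 5)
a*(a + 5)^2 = a^3 + 10*a^2 + 25*a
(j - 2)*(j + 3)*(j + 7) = j^3 + 8*j^2 + j - 42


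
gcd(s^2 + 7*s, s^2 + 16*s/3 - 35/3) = s + 7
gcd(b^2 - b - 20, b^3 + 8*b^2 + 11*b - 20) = b + 4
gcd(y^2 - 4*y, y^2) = y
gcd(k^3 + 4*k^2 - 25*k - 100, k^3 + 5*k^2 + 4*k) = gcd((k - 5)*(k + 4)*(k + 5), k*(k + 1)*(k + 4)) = k + 4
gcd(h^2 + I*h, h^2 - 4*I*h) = h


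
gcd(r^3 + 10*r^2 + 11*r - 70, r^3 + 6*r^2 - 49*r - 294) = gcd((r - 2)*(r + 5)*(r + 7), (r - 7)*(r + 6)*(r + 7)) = r + 7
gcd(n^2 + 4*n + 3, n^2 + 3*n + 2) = n + 1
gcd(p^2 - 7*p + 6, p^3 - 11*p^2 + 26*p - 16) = p - 1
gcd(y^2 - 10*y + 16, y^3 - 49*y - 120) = y - 8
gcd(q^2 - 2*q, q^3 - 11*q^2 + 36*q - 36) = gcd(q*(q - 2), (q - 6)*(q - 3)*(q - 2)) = q - 2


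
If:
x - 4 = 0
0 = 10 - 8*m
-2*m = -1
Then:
No Solution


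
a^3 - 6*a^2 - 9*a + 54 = (a - 6)*(a - 3)*(a + 3)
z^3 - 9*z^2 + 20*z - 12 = (z - 6)*(z - 2)*(z - 1)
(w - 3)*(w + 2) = w^2 - w - 6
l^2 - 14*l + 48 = (l - 8)*(l - 6)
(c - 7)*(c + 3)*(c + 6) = c^3 + 2*c^2 - 45*c - 126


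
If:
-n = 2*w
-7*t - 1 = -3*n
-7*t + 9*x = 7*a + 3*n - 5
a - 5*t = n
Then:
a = 99*x/98 + 51/98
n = 9*x/28 + 11/28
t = 27*x/196 + 5/196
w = -9*x/56 - 11/56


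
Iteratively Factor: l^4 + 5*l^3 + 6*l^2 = (l + 3)*(l^3 + 2*l^2) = (l + 2)*(l + 3)*(l^2) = l*(l + 2)*(l + 3)*(l)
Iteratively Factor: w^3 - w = (w - 1)*(w^2 + w) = w*(w - 1)*(w + 1)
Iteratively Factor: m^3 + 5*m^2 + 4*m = (m + 1)*(m^2 + 4*m) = m*(m + 1)*(m + 4)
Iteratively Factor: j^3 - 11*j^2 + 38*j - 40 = (j - 5)*(j^2 - 6*j + 8) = (j - 5)*(j - 4)*(j - 2)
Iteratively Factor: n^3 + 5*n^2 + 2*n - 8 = (n + 4)*(n^2 + n - 2) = (n + 2)*(n + 4)*(n - 1)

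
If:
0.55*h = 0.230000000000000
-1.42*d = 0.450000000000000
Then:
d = -0.32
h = 0.42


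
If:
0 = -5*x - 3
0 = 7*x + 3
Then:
No Solution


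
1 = 1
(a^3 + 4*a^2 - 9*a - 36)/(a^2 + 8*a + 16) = (a^2 - 9)/(a + 4)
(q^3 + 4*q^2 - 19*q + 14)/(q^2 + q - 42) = (q^2 - 3*q + 2)/(q - 6)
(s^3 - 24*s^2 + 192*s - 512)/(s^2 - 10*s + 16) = (s^2 - 16*s + 64)/(s - 2)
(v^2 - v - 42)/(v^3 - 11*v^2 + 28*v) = (v + 6)/(v*(v - 4))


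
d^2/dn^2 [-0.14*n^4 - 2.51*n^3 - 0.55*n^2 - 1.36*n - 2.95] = -1.68*n^2 - 15.06*n - 1.1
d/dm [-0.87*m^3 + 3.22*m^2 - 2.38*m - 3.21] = -2.61*m^2 + 6.44*m - 2.38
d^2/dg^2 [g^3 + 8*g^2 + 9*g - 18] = 6*g + 16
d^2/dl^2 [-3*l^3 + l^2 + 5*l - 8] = 2 - 18*l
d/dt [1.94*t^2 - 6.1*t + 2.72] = 3.88*t - 6.1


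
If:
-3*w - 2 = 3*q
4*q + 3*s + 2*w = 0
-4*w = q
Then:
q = -8/9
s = 28/27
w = 2/9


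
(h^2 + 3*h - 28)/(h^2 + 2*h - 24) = (h + 7)/(h + 6)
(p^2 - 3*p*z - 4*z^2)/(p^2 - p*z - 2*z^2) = (-p + 4*z)/(-p + 2*z)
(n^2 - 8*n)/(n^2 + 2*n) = (n - 8)/(n + 2)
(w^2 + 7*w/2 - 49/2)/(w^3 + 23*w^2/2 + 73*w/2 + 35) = (2*w - 7)/(2*w^2 + 9*w + 10)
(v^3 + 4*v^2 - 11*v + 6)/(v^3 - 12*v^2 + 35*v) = (v^3 + 4*v^2 - 11*v + 6)/(v*(v^2 - 12*v + 35))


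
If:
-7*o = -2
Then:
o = 2/7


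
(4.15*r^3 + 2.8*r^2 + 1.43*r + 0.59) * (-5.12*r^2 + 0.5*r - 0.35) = -21.248*r^5 - 12.261*r^4 - 7.3741*r^3 - 3.2858*r^2 - 0.2055*r - 0.2065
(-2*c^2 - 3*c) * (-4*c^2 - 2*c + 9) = 8*c^4 + 16*c^3 - 12*c^2 - 27*c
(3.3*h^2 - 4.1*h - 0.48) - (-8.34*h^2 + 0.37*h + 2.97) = 11.64*h^2 - 4.47*h - 3.45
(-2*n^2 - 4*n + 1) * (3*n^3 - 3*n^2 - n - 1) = -6*n^5 - 6*n^4 + 17*n^3 + 3*n^2 + 3*n - 1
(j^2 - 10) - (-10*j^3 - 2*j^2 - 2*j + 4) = 10*j^3 + 3*j^2 + 2*j - 14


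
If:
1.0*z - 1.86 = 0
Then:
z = 1.86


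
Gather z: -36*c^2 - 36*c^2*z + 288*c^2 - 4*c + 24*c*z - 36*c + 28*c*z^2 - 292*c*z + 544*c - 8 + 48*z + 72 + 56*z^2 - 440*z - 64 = 252*c^2 + 504*c + z^2*(28*c + 56) + z*(-36*c^2 - 268*c - 392)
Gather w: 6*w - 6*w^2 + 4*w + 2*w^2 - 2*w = -4*w^2 + 8*w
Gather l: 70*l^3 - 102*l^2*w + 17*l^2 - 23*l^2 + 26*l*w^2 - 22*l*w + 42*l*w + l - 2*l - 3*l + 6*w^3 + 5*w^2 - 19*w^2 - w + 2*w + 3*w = 70*l^3 + l^2*(-102*w - 6) + l*(26*w^2 + 20*w - 4) + 6*w^3 - 14*w^2 + 4*w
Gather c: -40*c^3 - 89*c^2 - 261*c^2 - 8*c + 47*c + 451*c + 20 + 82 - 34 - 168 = -40*c^3 - 350*c^2 + 490*c - 100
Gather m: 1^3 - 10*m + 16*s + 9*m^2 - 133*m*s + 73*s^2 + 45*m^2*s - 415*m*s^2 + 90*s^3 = m^2*(45*s + 9) + m*(-415*s^2 - 133*s - 10) + 90*s^3 + 73*s^2 + 16*s + 1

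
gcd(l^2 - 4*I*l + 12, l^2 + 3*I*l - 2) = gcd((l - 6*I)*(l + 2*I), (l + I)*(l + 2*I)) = l + 2*I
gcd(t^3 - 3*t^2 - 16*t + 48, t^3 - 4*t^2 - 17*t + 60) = t^2 + t - 12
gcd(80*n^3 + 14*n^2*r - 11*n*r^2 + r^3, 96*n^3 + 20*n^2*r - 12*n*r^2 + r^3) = -16*n^2 - 6*n*r + r^2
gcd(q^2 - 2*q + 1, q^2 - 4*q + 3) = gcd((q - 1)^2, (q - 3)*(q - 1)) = q - 1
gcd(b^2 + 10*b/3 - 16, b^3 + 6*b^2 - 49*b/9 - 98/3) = b + 6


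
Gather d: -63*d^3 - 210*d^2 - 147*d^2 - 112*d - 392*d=-63*d^3 - 357*d^2 - 504*d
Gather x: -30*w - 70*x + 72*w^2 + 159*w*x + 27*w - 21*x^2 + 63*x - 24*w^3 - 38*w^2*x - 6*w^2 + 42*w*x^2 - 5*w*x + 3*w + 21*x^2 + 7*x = -24*w^3 + 66*w^2 + 42*w*x^2 + x*(-38*w^2 + 154*w)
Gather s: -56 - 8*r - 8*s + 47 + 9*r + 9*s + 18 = r + s + 9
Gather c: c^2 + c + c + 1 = c^2 + 2*c + 1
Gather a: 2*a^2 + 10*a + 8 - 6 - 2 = 2*a^2 + 10*a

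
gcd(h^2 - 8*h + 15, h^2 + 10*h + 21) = 1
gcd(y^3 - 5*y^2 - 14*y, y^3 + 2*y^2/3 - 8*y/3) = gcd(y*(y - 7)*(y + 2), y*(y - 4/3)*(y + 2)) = y^2 + 2*y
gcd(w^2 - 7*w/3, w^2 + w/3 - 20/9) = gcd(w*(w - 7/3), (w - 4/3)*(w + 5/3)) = 1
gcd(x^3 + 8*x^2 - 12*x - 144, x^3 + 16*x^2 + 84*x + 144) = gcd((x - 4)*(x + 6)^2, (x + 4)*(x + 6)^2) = x^2 + 12*x + 36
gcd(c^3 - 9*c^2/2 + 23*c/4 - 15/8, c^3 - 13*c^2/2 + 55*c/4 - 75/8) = c^2 - 4*c + 15/4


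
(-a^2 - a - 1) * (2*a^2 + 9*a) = -2*a^4 - 11*a^3 - 11*a^2 - 9*a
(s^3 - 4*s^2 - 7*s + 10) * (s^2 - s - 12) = s^5 - 5*s^4 - 15*s^3 + 65*s^2 + 74*s - 120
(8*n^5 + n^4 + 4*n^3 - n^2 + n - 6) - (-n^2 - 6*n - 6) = 8*n^5 + n^4 + 4*n^3 + 7*n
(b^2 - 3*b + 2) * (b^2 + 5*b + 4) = b^4 + 2*b^3 - 9*b^2 - 2*b + 8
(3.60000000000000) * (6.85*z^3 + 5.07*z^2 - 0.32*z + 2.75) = 24.66*z^3 + 18.252*z^2 - 1.152*z + 9.9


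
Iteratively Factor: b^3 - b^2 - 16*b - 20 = (b + 2)*(b^2 - 3*b - 10) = (b + 2)^2*(b - 5)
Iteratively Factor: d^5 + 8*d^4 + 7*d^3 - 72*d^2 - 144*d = (d)*(d^4 + 8*d^3 + 7*d^2 - 72*d - 144) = d*(d - 3)*(d^3 + 11*d^2 + 40*d + 48) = d*(d - 3)*(d + 4)*(d^2 + 7*d + 12) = d*(d - 3)*(d + 4)^2*(d + 3)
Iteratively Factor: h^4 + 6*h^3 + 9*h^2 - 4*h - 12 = (h + 2)*(h^3 + 4*h^2 + h - 6) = (h + 2)*(h + 3)*(h^2 + h - 2) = (h - 1)*(h + 2)*(h + 3)*(h + 2)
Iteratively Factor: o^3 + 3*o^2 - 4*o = (o + 4)*(o^2 - o) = o*(o + 4)*(o - 1)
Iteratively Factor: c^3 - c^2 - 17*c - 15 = (c + 1)*(c^2 - 2*c - 15) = (c - 5)*(c + 1)*(c + 3)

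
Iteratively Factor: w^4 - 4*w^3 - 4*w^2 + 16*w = (w - 2)*(w^3 - 2*w^2 - 8*w) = (w - 2)*(w + 2)*(w^2 - 4*w) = (w - 4)*(w - 2)*(w + 2)*(w)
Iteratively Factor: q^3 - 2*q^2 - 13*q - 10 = (q + 1)*(q^2 - 3*q - 10) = (q - 5)*(q + 1)*(q + 2)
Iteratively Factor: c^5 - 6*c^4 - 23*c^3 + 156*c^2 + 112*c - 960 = (c - 5)*(c^4 - c^3 - 28*c^2 + 16*c + 192) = (c - 5)*(c + 3)*(c^3 - 4*c^2 - 16*c + 64) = (c - 5)*(c - 4)*(c + 3)*(c^2 - 16) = (c - 5)*(c - 4)^2*(c + 3)*(c + 4)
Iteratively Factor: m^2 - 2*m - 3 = (m - 3)*(m + 1)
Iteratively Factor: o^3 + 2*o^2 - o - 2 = (o + 2)*(o^2 - 1) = (o + 1)*(o + 2)*(o - 1)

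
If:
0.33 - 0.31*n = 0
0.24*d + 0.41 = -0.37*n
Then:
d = -3.35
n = 1.06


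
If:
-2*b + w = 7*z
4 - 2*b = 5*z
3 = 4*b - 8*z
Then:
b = 47/36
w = 41/9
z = 5/18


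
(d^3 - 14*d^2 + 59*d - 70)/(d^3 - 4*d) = (d^2 - 12*d + 35)/(d*(d + 2))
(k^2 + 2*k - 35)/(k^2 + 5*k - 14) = (k - 5)/(k - 2)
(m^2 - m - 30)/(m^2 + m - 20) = (m - 6)/(m - 4)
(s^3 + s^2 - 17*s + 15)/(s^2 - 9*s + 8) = (s^2 + 2*s - 15)/(s - 8)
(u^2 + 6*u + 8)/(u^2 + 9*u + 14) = (u + 4)/(u + 7)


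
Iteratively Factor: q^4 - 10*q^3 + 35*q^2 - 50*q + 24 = (q - 3)*(q^3 - 7*q^2 + 14*q - 8) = (q - 4)*(q - 3)*(q^2 - 3*q + 2) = (q - 4)*(q - 3)*(q - 1)*(q - 2)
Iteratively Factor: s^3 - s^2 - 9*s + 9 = (s - 1)*(s^2 - 9) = (s - 1)*(s + 3)*(s - 3)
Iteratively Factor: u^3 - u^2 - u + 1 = (u + 1)*(u^2 - 2*u + 1) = (u - 1)*(u + 1)*(u - 1)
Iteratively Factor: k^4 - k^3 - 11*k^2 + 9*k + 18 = (k + 1)*(k^3 - 2*k^2 - 9*k + 18) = (k - 3)*(k + 1)*(k^2 + k - 6) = (k - 3)*(k - 2)*(k + 1)*(k + 3)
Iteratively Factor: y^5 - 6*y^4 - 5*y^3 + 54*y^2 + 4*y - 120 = (y - 2)*(y^4 - 4*y^3 - 13*y^2 + 28*y + 60) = (y - 5)*(y - 2)*(y^3 + y^2 - 8*y - 12) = (y - 5)*(y - 2)*(y + 2)*(y^2 - y - 6) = (y - 5)*(y - 3)*(y - 2)*(y + 2)*(y + 2)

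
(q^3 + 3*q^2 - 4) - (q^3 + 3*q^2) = -4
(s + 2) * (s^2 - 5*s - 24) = s^3 - 3*s^2 - 34*s - 48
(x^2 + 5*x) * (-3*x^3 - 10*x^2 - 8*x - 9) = -3*x^5 - 25*x^4 - 58*x^3 - 49*x^2 - 45*x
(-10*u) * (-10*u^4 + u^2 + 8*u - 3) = 100*u^5 - 10*u^3 - 80*u^2 + 30*u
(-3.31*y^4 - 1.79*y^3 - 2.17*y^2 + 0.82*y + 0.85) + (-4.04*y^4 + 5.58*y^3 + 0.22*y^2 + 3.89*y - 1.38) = -7.35*y^4 + 3.79*y^3 - 1.95*y^2 + 4.71*y - 0.53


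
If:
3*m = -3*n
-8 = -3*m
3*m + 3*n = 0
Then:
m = 8/3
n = -8/3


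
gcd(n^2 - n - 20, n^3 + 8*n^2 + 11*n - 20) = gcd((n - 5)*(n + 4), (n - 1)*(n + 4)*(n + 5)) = n + 4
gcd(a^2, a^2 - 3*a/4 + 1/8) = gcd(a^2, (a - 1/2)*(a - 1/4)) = 1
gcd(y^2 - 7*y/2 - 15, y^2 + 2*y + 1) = 1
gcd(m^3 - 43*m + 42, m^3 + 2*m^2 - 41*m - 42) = m^2 + m - 42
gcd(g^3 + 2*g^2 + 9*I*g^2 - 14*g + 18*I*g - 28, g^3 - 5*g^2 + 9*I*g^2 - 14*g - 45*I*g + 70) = g^2 + 9*I*g - 14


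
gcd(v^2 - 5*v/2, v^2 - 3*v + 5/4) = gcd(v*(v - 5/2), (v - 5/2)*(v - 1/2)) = v - 5/2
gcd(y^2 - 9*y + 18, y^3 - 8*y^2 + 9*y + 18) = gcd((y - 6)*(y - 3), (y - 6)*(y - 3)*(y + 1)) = y^2 - 9*y + 18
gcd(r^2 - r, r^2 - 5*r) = r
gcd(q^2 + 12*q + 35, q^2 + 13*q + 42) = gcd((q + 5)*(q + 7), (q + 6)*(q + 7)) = q + 7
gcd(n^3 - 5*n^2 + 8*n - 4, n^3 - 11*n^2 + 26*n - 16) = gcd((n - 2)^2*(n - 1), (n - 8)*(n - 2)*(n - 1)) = n^2 - 3*n + 2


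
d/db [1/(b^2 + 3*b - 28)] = (-2*b - 3)/(b^2 + 3*b - 28)^2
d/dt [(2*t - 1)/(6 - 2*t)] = 5/(2*(t - 3)^2)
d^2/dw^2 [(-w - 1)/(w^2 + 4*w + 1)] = 2*(-4*(w + 1)*(w + 2)^2 + (3*w + 5)*(w^2 + 4*w + 1))/(w^2 + 4*w + 1)^3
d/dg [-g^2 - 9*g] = -2*g - 9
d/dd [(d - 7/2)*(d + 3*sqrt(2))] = 2*d - 7/2 + 3*sqrt(2)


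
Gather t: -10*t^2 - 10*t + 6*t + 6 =-10*t^2 - 4*t + 6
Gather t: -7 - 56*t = -56*t - 7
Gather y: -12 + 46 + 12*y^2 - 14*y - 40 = 12*y^2 - 14*y - 6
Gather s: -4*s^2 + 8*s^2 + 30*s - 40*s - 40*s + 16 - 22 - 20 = 4*s^2 - 50*s - 26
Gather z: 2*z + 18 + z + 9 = 3*z + 27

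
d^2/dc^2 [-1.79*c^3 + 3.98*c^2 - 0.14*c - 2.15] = 7.96 - 10.74*c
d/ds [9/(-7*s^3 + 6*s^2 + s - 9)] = 9*(21*s^2 - 12*s - 1)/(7*s^3 - 6*s^2 - s + 9)^2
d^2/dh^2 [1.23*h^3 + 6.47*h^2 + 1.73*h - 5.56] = 7.38*h + 12.94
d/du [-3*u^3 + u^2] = u*(2 - 9*u)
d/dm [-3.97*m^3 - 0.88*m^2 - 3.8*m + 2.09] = -11.91*m^2 - 1.76*m - 3.8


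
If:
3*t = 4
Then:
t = 4/3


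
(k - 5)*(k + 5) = k^2 - 25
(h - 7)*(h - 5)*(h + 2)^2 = h^4 - 8*h^3 - 9*h^2 + 92*h + 140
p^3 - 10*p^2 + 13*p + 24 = (p - 8)*(p - 3)*(p + 1)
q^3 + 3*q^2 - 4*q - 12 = (q - 2)*(q + 2)*(q + 3)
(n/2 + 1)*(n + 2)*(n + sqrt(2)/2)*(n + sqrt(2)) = n^4/2 + 3*sqrt(2)*n^3/4 + 2*n^3 + 5*n^2/2 + 3*sqrt(2)*n^2 + 2*n + 3*sqrt(2)*n + 2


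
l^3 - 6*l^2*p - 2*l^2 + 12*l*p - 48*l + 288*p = (l - 8)*(l + 6)*(l - 6*p)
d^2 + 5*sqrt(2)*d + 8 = (d + sqrt(2))*(d + 4*sqrt(2))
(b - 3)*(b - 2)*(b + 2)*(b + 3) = b^4 - 13*b^2 + 36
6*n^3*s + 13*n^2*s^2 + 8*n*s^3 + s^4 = s*(n + s)^2*(6*n + s)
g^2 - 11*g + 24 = (g - 8)*(g - 3)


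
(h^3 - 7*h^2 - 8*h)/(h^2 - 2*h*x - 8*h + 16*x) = h*(-h - 1)/(-h + 2*x)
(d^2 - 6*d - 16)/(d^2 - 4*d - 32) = (d + 2)/(d + 4)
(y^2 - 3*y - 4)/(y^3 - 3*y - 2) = (y - 4)/(y^2 - y - 2)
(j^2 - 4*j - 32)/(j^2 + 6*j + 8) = (j - 8)/(j + 2)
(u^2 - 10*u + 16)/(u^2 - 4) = (u - 8)/(u + 2)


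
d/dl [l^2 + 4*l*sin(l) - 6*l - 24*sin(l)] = 4*l*cos(l) + 2*l + 4*sin(l) - 24*cos(l) - 6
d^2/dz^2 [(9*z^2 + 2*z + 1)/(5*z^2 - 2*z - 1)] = 28*(10*z^3 + 15*z^2 + 1)/(125*z^6 - 150*z^5 - 15*z^4 + 52*z^3 + 3*z^2 - 6*z - 1)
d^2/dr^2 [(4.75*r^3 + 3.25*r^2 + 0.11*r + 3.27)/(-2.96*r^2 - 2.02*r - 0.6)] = (-5.6843418860808e-14*r^5 + 5.6843418860808e-14*r^4 + 15.0454480000001*r^3 - 171.812592*r^2 - 126.399744*r - 17.144136)/(25.934336*r^6 + 53.095296*r^5 + 52.004832*r^4 + 29.767528*r^3 + 10.54152*r^2 + 2.1816*r + 0.216)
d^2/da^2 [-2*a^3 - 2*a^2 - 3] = -12*a - 4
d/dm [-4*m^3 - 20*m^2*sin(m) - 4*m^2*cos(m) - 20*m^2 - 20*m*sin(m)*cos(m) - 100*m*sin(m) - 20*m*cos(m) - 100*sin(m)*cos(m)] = 4*m^2*sin(m) - 20*m^2*cos(m) - 12*m^2 - 20*m*sin(m) - 108*m*cos(m) - 20*m*cos(2*m) - 40*m - 100*sin(m) - 10*sin(2*m) - 20*cos(m) - 100*cos(2*m)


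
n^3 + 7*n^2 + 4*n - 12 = (n - 1)*(n + 2)*(n + 6)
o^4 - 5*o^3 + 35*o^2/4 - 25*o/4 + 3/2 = (o - 2)*(o - 3/2)*(o - 1)*(o - 1/2)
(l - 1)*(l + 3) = l^2 + 2*l - 3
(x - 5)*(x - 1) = x^2 - 6*x + 5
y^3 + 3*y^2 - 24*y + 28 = (y - 2)^2*(y + 7)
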